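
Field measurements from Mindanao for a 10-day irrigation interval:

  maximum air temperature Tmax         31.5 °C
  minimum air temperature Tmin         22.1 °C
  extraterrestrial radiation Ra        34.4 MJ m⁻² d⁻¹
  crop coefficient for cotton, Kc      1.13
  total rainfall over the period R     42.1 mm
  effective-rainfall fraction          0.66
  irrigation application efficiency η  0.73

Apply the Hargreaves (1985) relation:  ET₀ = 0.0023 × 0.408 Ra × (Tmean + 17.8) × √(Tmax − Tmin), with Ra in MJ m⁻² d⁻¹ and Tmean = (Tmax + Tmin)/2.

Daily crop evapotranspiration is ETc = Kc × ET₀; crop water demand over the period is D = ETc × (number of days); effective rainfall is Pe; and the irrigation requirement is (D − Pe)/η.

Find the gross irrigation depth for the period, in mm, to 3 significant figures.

30.3 mm

Tmean = (31.5 + 22.1)/2 = 26.80 °C
0.408 Ra = 0.408 × 34.4 = 14.0352 mm/d equivalent
ET₀ = 0.0023 × 14.0352 × (26.80 + 17.8) × √9.4 = 0.0023 × 14.0352 × 44.60 × 3.0659 = 4.4141 mm/d
ETc = Kc × ET₀ = 1.13 × 4.4141 = 4.9879 mm/d
Crop demand D = ETc × 10 d = 4.9879 × 10 = 49.879 mm
Pe = 0.66 × 42.1 = 27.786 mm
D − Pe = 49.879 − 27.786 = 22.093 mm
Gross irrigation = 22.093 / 0.73 = 30.264 mm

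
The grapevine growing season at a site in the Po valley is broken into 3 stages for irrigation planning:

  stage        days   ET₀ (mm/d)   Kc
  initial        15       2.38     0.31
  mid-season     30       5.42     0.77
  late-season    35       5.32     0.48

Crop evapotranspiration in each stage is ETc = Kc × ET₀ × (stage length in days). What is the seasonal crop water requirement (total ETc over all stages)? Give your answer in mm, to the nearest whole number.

initial: 0.31 × 2.38 × 15 = 11.07 mm
mid-season: 0.77 × 5.42 × 30 = 125.20 mm
late-season: 0.48 × 5.32 × 35 = 89.38 mm
Seasonal total = 225.65 mm

226 mm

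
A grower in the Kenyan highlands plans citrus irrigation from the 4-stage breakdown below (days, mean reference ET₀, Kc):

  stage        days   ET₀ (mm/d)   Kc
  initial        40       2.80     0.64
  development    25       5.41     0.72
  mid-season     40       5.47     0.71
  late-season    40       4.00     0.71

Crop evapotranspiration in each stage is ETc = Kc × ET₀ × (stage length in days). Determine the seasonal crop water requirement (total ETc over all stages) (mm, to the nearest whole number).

initial: 0.64 × 2.80 × 40 = 71.68 mm
development: 0.72 × 5.41 × 25 = 97.38 mm
mid-season: 0.71 × 5.47 × 40 = 155.35 mm
late-season: 0.71 × 4.00 × 40 = 113.60 mm
Seasonal total = 438.01 mm

438 mm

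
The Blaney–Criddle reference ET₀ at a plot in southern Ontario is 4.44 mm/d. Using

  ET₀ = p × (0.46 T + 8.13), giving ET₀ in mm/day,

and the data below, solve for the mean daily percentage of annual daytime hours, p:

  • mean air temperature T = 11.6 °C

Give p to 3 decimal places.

p = ET₀ / (0.46 T + 8.13) = 4.44 / (0.46 × 11.6 + 8.13) = 4.44 / 13.466 = 0.3297

0.330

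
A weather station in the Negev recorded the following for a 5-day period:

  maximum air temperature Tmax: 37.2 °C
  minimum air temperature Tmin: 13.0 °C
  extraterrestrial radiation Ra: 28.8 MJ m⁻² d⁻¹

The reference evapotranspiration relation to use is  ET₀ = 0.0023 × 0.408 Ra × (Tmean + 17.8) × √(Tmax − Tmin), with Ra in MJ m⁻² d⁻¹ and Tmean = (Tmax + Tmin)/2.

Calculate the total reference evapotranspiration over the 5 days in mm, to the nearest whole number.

Tmean = (37.2 + 13.0)/2 = 25.10 °C
0.408 Ra = 0.408 × 28.8 = 11.7504 mm/d equivalent
ET₀ = 0.0023 × 11.7504 × (25.10 + 17.8) × √24.2 = 0.0023 × 11.7504 × 42.90 × 4.9193 = 5.7035 mm/d
Over 5 days: 5.7035 × 5 = 28.518 mm

29 mm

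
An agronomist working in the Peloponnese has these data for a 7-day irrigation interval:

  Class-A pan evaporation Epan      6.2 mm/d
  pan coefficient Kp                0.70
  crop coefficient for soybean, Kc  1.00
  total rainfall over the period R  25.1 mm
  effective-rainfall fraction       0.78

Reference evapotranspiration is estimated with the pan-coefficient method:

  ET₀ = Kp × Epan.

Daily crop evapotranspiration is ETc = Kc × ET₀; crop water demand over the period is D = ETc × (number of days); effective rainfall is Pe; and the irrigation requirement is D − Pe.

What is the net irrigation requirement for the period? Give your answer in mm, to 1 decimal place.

10.8 mm

ET₀ = 0.70 × 6.2 = 4.3400 mm/d
ETc = Kc × ET₀ = 1.00 × 4.3400 = 4.3400 mm/d
Crop demand D = ETc × 7 d = 4.3400 × 7 = 30.380 mm
Pe = 0.78 × 25.1 = 19.578 mm
D − Pe = 30.380 − 19.578 = 10.802 mm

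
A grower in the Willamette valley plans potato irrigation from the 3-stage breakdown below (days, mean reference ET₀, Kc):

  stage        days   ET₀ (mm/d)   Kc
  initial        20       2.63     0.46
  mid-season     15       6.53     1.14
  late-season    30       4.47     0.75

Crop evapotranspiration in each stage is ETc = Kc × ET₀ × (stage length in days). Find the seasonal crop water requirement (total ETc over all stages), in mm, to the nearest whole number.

initial: 0.46 × 2.63 × 20 = 24.20 mm
mid-season: 1.14 × 6.53 × 15 = 111.66 mm
late-season: 0.75 × 4.47 × 30 = 100.58 mm
Seasonal total = 236.44 mm

236 mm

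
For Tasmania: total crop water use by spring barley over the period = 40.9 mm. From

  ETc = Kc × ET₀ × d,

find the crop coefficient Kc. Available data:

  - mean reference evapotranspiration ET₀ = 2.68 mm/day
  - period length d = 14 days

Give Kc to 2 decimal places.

ETc = Kc × ET₀ × d  ⇒  Kc = ETc / (ET₀ × d)
Kc = 40.9 / (2.68 × 14) = 40.9 / 37.52 = 1.0901

1.09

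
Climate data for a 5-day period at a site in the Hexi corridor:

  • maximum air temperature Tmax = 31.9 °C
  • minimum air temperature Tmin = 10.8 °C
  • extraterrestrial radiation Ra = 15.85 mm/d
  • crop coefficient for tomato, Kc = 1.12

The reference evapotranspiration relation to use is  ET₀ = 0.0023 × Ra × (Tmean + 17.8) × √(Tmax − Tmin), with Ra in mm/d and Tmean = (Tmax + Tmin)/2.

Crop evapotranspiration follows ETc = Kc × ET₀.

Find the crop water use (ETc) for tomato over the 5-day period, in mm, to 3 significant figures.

36.7 mm

Tmean = (31.9 + 10.8)/2 = 21.35 °C
ET₀ = 0.0023 × 15.85 × (21.35 + 17.8) × √21.1 = 0.0023 × 15.85 × 39.15 × 4.5935 = 6.5559 mm/d
ETc = Kc × ET₀ = 1.12 × 6.5559 = 7.3426 mm/d
Over 5 days: 7.3426 × 5 = 36.713 mm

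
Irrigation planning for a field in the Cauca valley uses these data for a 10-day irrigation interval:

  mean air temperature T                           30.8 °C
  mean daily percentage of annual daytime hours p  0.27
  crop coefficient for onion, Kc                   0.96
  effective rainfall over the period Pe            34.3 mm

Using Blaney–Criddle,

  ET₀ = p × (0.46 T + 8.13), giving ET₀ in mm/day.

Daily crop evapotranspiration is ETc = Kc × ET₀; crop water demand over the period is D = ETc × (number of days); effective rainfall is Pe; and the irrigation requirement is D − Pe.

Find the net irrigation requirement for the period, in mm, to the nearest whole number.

23 mm

ET₀ = 0.27 × (0.46 × 30.8 + 8.13) = 0.27 × 22.298 = 6.0205 mm/d
ETc = Kc × ET₀ = 0.96 × 6.0205 = 5.7797 mm/d
Crop demand D = ETc × 10 d = 5.7797 × 10 = 57.797 mm
D − Pe = 57.797 − 34.3 = 23.497 mm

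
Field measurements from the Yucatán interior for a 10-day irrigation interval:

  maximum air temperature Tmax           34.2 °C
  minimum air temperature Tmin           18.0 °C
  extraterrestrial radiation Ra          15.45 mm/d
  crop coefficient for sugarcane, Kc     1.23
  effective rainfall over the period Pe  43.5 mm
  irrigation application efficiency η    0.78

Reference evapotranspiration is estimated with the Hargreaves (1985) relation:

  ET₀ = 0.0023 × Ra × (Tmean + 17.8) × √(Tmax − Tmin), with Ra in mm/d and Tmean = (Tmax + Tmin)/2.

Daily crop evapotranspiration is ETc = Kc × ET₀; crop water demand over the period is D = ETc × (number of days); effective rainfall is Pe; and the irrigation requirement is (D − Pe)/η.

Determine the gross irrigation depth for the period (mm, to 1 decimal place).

Tmean = (34.2 + 18.0)/2 = 26.10 °C
ET₀ = 0.0023 × 15.45 × (26.10 + 17.8) × √16.2 = 0.0023 × 15.45 × 43.90 × 4.0249 = 6.2788 mm/d
ETc = Kc × ET₀ = 1.23 × 6.2788 = 7.7229 mm/d
Crop demand D = ETc × 10 d = 7.7229 × 10 = 77.229 mm
D − Pe = 77.229 − 43.5 = 33.729 mm
Gross irrigation = 33.729 / 0.78 = 43.242 mm

43.2 mm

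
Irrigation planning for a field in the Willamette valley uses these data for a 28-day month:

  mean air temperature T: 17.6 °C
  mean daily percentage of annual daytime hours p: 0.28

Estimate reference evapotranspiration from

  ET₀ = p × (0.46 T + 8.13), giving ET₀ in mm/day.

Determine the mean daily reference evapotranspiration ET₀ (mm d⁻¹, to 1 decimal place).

ET₀ = 0.28 × (0.46 × 17.6 + 8.13) = 0.28 × 16.226 = 4.5433 mm/d

4.5 mm d⁻¹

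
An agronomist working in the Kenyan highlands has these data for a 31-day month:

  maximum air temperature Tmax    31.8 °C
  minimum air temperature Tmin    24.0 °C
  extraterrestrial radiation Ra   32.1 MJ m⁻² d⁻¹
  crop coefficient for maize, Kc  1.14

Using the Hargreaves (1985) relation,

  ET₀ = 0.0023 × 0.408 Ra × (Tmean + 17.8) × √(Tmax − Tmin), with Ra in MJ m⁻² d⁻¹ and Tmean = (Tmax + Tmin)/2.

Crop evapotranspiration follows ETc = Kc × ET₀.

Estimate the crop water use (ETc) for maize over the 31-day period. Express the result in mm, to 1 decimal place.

Tmean = (31.8 + 24.0)/2 = 27.90 °C
0.408 Ra = 0.408 × 32.1 = 13.0968 mm/d equivalent
ET₀ = 0.0023 × 13.0968 × (27.90 + 17.8) × √7.8 = 0.0023 × 13.0968 × 45.70 × 2.7928 = 3.8446 mm/d
ETc = Kc × ET₀ = 1.14 × 3.8446 = 4.3828 mm/d
Over 31 days: 4.3828 × 31 = 135.867 mm

135.9 mm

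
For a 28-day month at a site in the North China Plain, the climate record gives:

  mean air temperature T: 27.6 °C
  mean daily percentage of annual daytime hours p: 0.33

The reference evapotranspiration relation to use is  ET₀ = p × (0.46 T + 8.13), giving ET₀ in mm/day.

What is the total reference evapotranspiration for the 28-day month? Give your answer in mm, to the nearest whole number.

192 mm

ET₀ = 0.33 × (0.46 × 27.6 + 8.13) = 0.33 × 20.826 = 6.8726 mm/d
Monthly total = 6.8726 × 28 = 192.433 mm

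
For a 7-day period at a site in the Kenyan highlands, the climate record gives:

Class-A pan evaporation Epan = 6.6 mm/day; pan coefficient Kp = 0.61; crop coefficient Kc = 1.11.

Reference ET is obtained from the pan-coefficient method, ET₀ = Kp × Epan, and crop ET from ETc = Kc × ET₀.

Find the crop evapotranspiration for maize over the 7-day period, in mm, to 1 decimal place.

31.3 mm

ET₀ = 0.61 × 6.6 = 4.0260 mm/d
ETc = Kc × ET₀ = 1.11 × 4.0260 = 4.4689 mm/d
Over 7 days: 4.4689 × 7 = 31.282 mm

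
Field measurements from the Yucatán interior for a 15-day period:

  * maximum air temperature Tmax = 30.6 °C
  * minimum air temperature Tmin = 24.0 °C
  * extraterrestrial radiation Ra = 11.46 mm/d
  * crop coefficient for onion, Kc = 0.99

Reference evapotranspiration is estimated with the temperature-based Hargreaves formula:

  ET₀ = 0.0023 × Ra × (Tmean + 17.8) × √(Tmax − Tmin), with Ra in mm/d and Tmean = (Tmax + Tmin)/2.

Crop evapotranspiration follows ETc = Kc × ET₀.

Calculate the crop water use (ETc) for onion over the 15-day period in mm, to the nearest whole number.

Tmean = (30.6 + 24.0)/2 = 27.30 °C
ET₀ = 0.0023 × 11.46 × (27.30 + 17.8) × √6.6 = 0.0023 × 11.46 × 45.10 × 2.5690 = 3.0539 mm/d
ETc = Kc × ET₀ = 0.99 × 3.0539 = 3.0234 mm/d
Over 15 days: 3.0234 × 15 = 45.351 mm

45 mm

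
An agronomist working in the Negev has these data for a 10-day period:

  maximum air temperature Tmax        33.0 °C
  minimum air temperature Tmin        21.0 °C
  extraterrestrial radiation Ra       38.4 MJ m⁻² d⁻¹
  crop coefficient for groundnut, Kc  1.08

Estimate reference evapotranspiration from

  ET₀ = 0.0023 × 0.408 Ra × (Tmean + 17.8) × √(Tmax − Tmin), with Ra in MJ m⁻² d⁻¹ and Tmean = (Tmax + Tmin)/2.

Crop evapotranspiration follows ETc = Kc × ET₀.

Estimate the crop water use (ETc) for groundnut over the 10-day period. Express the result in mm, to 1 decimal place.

Tmean = (33.0 + 21.0)/2 = 27.00 °C
0.408 Ra = 0.408 × 38.4 = 15.6672 mm/d equivalent
ET₀ = 0.0023 × 15.6672 × (27.00 + 17.8) × √12.0 = 0.0023 × 15.6672 × 44.80 × 3.4641 = 5.5923 mm/d
ETc = Kc × ET₀ = 1.08 × 5.5923 = 6.0397 mm/d
Over 10 days: 6.0397 × 10 = 60.397 mm

60.4 mm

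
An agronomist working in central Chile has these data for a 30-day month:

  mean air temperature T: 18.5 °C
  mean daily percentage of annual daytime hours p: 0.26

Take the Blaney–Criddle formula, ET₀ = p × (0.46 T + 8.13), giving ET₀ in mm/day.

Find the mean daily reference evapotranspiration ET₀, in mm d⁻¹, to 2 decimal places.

ET₀ = 0.26 × (0.46 × 18.5 + 8.13) = 0.26 × 16.640 = 4.3264 mm/d

4.33 mm d⁻¹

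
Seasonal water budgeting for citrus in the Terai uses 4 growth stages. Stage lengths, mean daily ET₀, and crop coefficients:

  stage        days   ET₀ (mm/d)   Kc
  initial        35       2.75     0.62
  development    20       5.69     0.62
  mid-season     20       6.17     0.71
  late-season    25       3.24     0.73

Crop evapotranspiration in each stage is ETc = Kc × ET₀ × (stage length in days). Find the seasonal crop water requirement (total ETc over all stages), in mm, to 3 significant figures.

initial: 0.62 × 2.75 × 35 = 59.68 mm
development: 0.62 × 5.69 × 20 = 70.56 mm
mid-season: 0.71 × 6.17 × 20 = 87.61 mm
late-season: 0.73 × 3.24 × 25 = 59.13 mm
Seasonal total = 276.98 mm

277 mm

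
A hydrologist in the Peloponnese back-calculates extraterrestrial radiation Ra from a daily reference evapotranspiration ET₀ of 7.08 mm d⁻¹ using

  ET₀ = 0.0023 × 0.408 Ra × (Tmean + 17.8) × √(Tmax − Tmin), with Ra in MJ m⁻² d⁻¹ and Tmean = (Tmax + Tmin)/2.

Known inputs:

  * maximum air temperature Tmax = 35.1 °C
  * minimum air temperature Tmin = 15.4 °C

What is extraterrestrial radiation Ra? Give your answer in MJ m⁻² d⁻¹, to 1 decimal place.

Tmean = (35.1+15.4)/2 = 25.25 °C; ΔT = 19.7
Ra = ET₀ / [0.0023 × 0.408 × (Tmean+17.8) × √ΔT]
   = 7.08 / (0.0023 × 0.408 × 43.05 × 4.4385) = 39.485 MJ m⁻² d⁻¹

39.5 MJ m⁻² d⁻¹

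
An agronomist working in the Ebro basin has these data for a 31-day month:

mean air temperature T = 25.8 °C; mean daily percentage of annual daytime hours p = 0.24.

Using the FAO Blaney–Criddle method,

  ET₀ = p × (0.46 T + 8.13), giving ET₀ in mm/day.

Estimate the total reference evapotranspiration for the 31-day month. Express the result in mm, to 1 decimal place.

148.8 mm

ET₀ = 0.24 × (0.46 × 25.8 + 8.13) = 0.24 × 19.998 = 4.7995 mm/d
Monthly total = 4.7995 × 31 = 148.785 mm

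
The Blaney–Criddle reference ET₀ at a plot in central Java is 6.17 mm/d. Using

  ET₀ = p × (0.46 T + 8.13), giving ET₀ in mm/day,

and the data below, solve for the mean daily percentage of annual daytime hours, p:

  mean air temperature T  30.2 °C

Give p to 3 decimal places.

0.280

p = ET₀ / (0.46 T + 8.13) = 6.17 / (0.46 × 30.2 + 8.13) = 6.17 / 22.022 = 0.2802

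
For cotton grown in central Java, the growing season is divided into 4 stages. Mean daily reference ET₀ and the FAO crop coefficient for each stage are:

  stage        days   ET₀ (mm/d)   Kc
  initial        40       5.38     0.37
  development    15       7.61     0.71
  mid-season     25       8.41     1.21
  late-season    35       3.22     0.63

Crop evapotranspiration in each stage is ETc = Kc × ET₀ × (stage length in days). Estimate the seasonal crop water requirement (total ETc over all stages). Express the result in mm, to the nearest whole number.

initial: 0.37 × 5.38 × 40 = 79.62 mm
development: 0.71 × 7.61 × 15 = 81.05 mm
mid-season: 1.21 × 8.41 × 25 = 254.40 mm
late-season: 0.63 × 3.22 × 35 = 71.00 mm
Seasonal total = 486.07 mm

486 mm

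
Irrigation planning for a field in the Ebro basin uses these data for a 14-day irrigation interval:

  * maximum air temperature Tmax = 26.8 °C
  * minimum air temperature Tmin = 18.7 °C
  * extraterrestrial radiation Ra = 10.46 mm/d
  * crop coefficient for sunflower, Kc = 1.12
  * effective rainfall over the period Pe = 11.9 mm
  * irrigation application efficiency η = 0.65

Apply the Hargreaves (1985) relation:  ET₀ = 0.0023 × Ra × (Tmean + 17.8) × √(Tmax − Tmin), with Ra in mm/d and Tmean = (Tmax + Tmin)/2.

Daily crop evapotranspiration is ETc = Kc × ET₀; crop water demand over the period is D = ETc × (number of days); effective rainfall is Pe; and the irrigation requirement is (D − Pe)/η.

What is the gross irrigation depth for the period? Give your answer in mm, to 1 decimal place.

48.7 mm

Tmean = (26.8 + 18.7)/2 = 22.75 °C
ET₀ = 0.0023 × 10.46 × (22.75 + 17.8) × √8.1 = 0.0023 × 10.46 × 40.55 × 2.8460 = 2.7764 mm/d
ETc = Kc × ET₀ = 1.12 × 2.7764 = 3.1096 mm/d
Crop demand D = ETc × 14 d = 3.1096 × 14 = 43.534 mm
D − Pe = 43.534 − 11.9 = 31.634 mm
Gross irrigation = 31.634 / 0.65 = 48.668 mm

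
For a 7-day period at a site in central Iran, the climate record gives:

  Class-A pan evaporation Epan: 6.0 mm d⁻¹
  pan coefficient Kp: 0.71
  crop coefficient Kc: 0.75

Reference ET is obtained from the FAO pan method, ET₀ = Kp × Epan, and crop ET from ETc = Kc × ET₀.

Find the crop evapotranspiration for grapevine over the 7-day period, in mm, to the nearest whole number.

ET₀ = 0.71 × 6.0 = 4.2600 mm/d
ETc = Kc × ET₀ = 0.75 × 4.2600 = 3.1950 mm/d
Over 7 days: 3.1950 × 7 = 22.365 mm

22 mm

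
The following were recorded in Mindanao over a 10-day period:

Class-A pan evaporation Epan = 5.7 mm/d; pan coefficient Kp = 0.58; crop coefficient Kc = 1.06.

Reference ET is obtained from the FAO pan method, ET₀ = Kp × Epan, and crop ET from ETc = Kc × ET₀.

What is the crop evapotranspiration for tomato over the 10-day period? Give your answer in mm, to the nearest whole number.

ET₀ = 0.58 × 5.7 = 3.3060 mm/d
ETc = Kc × ET₀ = 1.06 × 3.3060 = 3.5044 mm/d
Over 10 days: 3.5044 × 10 = 35.044 mm

35 mm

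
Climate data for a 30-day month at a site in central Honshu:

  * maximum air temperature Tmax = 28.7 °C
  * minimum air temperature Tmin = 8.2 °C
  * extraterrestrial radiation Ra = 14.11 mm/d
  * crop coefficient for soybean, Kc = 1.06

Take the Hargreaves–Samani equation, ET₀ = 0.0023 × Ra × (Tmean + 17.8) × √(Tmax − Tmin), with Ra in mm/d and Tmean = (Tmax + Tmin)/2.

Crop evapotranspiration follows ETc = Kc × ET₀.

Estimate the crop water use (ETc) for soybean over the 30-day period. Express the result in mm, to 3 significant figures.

169 mm

Tmean = (28.7 + 8.2)/2 = 18.45 °C
ET₀ = 0.0023 × 14.11 × (18.45 + 17.8) × √20.5 = 0.0023 × 14.11 × 36.25 × 4.5277 = 5.3265 mm/d
ETc = Kc × ET₀ = 1.06 × 5.3265 = 5.6461 mm/d
Over 30 days: 5.6461 × 30 = 169.383 mm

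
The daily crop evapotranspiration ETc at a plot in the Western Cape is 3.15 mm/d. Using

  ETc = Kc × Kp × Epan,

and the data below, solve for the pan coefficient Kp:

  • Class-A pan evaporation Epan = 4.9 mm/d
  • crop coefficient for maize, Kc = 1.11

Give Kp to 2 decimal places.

0.58

ETc = Kc × Kp × Epan  ⇒  Kp = ETc / (Kc × Epan)
Kp = 3.15 / (1.11 × 4.9) = 3.15 / 5.439 = 0.5792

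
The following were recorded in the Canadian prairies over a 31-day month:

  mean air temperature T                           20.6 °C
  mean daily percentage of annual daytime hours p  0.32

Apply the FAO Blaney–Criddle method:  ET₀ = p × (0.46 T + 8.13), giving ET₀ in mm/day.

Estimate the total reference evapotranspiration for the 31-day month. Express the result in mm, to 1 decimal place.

ET₀ = 0.32 × (0.46 × 20.6 + 8.13) = 0.32 × 17.606 = 5.6339 mm/d
Monthly total = 5.6339 × 31 = 174.651 mm

174.7 mm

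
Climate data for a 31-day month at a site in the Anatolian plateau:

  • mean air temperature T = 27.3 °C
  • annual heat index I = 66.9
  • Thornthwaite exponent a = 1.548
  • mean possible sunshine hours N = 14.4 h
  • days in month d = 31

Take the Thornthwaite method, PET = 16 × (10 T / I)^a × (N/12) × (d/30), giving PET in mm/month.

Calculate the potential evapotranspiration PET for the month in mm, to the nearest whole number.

175 mm

10T/I = 10 × 27.3 / 66.9 = 4.0807
(10T/I)^a = 4.0807^1.548 = 8.8190
Uncorrected PET = 16 × 8.8190 = 141.104 mm
Correction = (N/12)(d/30) = (14.4/12)(31/30) = 1.2400
PET = 141.104 × 1.2400 = 174.969 mm/month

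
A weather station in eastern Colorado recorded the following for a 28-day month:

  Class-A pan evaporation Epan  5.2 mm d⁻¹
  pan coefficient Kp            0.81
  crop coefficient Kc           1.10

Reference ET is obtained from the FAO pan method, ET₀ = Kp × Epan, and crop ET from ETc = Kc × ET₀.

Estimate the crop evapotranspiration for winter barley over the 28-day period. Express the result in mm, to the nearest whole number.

130 mm

ET₀ = 0.81 × 5.2 = 4.2120 mm/d
ETc = Kc × ET₀ = 1.10 × 4.2120 = 4.6332 mm/d
Over 28 days: 4.6332 × 28 = 129.730 mm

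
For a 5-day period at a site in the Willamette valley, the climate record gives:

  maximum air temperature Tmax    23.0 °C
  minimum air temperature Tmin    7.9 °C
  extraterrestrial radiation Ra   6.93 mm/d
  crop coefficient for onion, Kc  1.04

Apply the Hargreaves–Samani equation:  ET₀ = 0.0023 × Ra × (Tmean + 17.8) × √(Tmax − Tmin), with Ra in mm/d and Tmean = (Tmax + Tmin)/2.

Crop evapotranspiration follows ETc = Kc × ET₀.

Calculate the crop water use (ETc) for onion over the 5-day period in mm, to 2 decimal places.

10.71 mm

Tmean = (23.0 + 7.9)/2 = 15.45 °C
ET₀ = 0.0023 × 6.93 × (15.45 + 17.8) × √15.1 = 0.0023 × 6.93 × 33.25 × 3.8859 = 2.0594 mm/d
ETc = Kc × ET₀ = 1.04 × 2.0594 = 2.1418 mm/d
Over 5 days: 2.1418 × 5 = 10.709 mm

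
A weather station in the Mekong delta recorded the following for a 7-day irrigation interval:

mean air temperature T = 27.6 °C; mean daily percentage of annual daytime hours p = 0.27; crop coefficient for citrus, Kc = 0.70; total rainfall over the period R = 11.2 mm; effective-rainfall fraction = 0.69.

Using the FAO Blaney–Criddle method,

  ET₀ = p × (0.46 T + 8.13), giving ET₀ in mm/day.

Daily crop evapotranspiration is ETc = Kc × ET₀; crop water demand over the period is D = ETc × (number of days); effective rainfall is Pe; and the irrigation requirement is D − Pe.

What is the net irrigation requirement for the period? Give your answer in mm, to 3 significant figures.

19.8 mm

ET₀ = 0.27 × (0.46 × 27.6 + 8.13) = 0.27 × 20.826 = 5.6230 mm/d
ETc = Kc × ET₀ = 0.70 × 5.6230 = 3.9361 mm/d
Crop demand D = ETc × 7 d = 3.9361 × 7 = 27.553 mm
Pe = 0.69 × 11.2 = 7.728 mm
D − Pe = 27.553 − 7.728 = 19.825 mm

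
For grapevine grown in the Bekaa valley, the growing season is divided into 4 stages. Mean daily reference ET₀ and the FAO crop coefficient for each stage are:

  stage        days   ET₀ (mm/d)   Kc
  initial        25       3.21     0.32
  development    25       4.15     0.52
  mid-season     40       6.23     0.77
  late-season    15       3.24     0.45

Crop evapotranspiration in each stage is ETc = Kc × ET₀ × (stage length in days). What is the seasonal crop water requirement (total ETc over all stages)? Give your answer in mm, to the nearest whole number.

initial: 0.32 × 3.21 × 25 = 25.68 mm
development: 0.52 × 4.15 × 25 = 53.95 mm
mid-season: 0.77 × 6.23 × 40 = 191.88 mm
late-season: 0.45 × 3.24 × 15 = 21.87 mm
Seasonal total = 293.38 mm

293 mm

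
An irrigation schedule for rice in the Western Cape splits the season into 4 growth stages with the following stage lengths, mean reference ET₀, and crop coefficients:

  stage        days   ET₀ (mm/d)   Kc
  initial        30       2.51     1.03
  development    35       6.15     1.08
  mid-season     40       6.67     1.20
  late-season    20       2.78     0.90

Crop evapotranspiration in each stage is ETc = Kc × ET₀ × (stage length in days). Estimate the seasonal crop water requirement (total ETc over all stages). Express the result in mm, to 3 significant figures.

680 mm

initial: 1.03 × 2.51 × 30 = 77.56 mm
development: 1.08 × 6.15 × 35 = 232.47 mm
mid-season: 1.20 × 6.67 × 40 = 320.16 mm
late-season: 0.90 × 2.78 × 20 = 50.04 mm
Seasonal total = 680.23 mm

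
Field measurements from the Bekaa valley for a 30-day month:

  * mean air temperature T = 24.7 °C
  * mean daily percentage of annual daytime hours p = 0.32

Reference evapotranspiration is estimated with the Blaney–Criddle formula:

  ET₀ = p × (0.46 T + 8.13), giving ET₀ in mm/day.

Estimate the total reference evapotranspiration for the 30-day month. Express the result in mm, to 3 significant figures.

187 mm

ET₀ = 0.32 × (0.46 × 24.7 + 8.13) = 0.32 × 19.492 = 6.2374 mm/d
Monthly total = 6.2374 × 30 = 187.122 mm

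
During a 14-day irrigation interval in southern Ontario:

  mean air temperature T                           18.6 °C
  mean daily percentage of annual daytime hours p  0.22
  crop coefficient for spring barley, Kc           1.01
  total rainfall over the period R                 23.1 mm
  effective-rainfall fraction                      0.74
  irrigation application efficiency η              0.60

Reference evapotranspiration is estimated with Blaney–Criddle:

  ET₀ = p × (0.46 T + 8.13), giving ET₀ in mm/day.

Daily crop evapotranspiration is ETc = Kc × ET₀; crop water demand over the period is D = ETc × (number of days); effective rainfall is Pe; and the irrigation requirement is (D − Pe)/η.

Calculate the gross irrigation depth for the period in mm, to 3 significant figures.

58.0 mm

ET₀ = 0.22 × (0.46 × 18.6 + 8.13) = 0.22 × 16.686 = 3.6709 mm/d
ETc = Kc × ET₀ = 1.01 × 3.6709 = 3.7076 mm/d
Crop demand D = ETc × 14 d = 3.7076 × 14 = 51.906 mm
Pe = 0.74 × 23.1 = 17.094 mm
D − Pe = 51.906 − 17.094 = 34.812 mm
Gross irrigation = 34.812 / 0.60 = 58.020 mm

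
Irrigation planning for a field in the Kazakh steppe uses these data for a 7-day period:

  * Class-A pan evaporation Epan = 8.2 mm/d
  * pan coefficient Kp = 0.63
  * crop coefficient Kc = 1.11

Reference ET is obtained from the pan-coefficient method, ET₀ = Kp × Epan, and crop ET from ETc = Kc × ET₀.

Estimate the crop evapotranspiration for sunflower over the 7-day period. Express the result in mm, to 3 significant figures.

ET₀ = 0.63 × 8.2 = 5.1660 mm/d
ETc = Kc × ET₀ = 1.11 × 5.1660 = 5.7343 mm/d
Over 7 days: 5.7343 × 7 = 40.140 mm

40.1 mm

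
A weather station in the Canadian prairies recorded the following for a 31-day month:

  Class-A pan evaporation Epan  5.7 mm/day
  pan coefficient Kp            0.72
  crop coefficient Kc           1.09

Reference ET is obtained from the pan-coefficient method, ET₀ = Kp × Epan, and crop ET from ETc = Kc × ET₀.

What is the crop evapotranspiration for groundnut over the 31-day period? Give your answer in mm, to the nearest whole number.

139 mm

ET₀ = 0.72 × 5.7 = 4.1040 mm/d
ETc = Kc × ET₀ = 1.09 × 4.1040 = 4.4734 mm/d
Over 31 days: 4.4734 × 31 = 138.675 mm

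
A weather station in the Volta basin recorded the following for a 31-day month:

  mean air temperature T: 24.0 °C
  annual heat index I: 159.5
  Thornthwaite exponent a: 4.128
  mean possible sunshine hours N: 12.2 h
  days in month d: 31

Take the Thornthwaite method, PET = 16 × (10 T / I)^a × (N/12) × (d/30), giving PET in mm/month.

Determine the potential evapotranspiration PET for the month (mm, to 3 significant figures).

10T/I = 10 × 24.0 / 159.5 = 1.5047
(10T/I)^a = 1.5047^4.128 = 5.4015
Uncorrected PET = 16 × 5.4015 = 86.424 mm
Correction = (N/12)(d/30) = (12.2/12)(31/30) = 1.0506
PET = 86.424 × 1.0506 = 90.797 mm/month

90.8 mm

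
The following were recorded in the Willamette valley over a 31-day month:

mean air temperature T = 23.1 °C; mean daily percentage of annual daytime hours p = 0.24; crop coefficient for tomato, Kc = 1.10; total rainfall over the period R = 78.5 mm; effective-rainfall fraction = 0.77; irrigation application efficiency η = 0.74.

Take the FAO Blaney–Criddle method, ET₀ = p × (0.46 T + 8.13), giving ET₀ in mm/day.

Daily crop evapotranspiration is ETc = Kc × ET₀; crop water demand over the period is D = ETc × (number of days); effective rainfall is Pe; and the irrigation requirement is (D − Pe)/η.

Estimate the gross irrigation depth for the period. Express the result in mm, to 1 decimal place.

ET₀ = 0.24 × (0.46 × 23.1 + 8.13) = 0.24 × 18.756 = 4.5014 mm/d
ETc = Kc × ET₀ = 1.10 × 4.5014 = 4.9515 mm/d
Crop demand D = ETc × 31 d = 4.9515 × 31 = 153.497 mm
Pe = 0.77 × 78.5 = 60.445 mm
D − Pe = 153.497 − 60.445 = 93.052 mm
Gross irrigation = 93.052 / 0.74 = 125.746 mm

125.7 mm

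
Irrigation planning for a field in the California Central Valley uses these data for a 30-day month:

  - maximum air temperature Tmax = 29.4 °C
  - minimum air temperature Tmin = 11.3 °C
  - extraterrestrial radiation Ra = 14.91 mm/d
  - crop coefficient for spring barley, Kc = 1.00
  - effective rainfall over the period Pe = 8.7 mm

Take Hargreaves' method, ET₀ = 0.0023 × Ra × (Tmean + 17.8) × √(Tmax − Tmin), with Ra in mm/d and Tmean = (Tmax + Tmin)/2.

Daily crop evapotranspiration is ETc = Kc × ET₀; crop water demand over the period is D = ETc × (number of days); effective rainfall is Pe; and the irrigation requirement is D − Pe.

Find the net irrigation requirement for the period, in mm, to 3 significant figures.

Tmean = (29.4 + 11.3)/2 = 20.35 °C
ET₀ = 0.0023 × 14.91 × (20.35 + 17.8) × √18.1 = 0.0023 × 14.91 × 38.15 × 4.2544 = 5.5659 mm/d
ETc = Kc × ET₀ = 1.00 × 5.5659 = 5.5659 mm/d
Crop demand D = ETc × 30 d = 5.5659 × 30 = 166.977 mm
D − Pe = 166.977 − 8.7 = 158.277 mm

158 mm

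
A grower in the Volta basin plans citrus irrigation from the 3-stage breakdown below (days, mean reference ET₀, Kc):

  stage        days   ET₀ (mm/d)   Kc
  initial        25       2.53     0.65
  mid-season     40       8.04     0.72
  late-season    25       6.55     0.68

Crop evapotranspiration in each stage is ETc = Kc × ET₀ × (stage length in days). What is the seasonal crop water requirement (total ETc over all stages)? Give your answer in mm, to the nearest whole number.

initial: 0.65 × 2.53 × 25 = 41.11 mm
mid-season: 0.72 × 8.04 × 40 = 231.55 mm
late-season: 0.68 × 6.55 × 25 = 111.35 mm
Seasonal total = 384.01 mm

384 mm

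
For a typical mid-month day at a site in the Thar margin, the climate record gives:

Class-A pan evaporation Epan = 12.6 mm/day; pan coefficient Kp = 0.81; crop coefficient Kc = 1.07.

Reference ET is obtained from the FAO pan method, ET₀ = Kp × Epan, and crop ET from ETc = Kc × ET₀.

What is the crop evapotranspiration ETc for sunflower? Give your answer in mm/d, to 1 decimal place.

ET₀ = 0.81 × 12.6 = 10.2060 mm/d
ETc = Kc × ET₀ = 1.07 × 10.2060 = 10.9204 mm/d

10.9 mm/d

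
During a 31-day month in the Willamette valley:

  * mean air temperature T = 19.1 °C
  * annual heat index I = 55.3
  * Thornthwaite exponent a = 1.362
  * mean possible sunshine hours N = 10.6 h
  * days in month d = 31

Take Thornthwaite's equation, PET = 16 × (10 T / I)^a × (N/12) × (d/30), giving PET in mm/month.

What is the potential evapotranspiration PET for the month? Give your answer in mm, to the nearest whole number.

10T/I = 10 × 19.1 / 55.3 = 3.4539
(10T/I)^a = 3.4539^1.362 = 5.4098
Uncorrected PET = 16 × 5.4098 = 86.557 mm
Correction = (N/12)(d/30) = (10.6/12)(31/30) = 0.9128
PET = 86.557 × 0.9128 = 79.009 mm/month

79 mm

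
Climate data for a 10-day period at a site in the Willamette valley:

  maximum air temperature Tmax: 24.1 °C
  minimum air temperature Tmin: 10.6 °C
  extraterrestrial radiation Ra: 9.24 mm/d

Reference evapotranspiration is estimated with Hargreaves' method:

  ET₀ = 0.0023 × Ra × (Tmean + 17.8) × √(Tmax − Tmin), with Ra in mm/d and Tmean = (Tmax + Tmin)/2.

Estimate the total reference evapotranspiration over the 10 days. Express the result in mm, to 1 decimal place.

Tmean = (24.1 + 10.6)/2 = 17.35 °C
ET₀ = 0.0023 × 9.24 × (17.35 + 17.8) × √13.5 = 0.0023 × 9.24 × 35.15 × 3.6742 = 2.7447 mm/d
Over 10 days: 2.7447 × 10 = 27.447 mm

27.4 mm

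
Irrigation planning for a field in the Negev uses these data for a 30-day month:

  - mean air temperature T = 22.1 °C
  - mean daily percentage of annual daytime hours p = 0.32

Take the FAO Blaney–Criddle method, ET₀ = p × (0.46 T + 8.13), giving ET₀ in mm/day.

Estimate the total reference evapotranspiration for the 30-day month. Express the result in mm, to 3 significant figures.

176 mm

ET₀ = 0.32 × (0.46 × 22.1 + 8.13) = 0.32 × 18.296 = 5.8547 mm/d
Monthly total = 5.8547 × 30 = 175.641 mm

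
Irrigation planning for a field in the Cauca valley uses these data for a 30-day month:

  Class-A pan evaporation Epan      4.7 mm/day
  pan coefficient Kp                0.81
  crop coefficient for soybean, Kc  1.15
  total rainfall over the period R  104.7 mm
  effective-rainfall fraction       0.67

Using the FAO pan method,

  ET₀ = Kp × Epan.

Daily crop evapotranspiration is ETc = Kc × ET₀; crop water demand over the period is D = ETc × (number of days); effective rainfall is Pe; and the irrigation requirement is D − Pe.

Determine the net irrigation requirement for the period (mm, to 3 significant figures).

61.2 mm

ET₀ = 0.81 × 4.7 = 3.8070 mm/d
ETc = Kc × ET₀ = 1.15 × 3.8070 = 4.3781 mm/d
Crop demand D = ETc × 30 d = 4.3781 × 30 = 131.343 mm
Pe = 0.67 × 104.7 = 70.149 mm
D − Pe = 131.343 − 70.149 = 61.194 mm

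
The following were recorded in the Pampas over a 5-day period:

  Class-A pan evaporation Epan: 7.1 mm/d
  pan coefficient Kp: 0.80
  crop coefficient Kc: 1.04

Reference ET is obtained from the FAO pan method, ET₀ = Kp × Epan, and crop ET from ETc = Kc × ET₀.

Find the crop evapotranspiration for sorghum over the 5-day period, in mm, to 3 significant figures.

ET₀ = 0.80 × 7.1 = 5.6800 mm/d
ETc = Kc × ET₀ = 1.04 × 5.6800 = 5.9072 mm/d
Over 5 days: 5.9072 × 5 = 29.536 mm

29.5 mm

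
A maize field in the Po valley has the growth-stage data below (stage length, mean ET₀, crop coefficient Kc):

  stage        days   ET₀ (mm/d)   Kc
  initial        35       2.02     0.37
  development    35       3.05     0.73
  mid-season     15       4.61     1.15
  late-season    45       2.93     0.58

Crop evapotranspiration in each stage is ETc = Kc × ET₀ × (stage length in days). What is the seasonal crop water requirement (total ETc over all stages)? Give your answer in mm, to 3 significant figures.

initial: 0.37 × 2.02 × 35 = 26.16 mm
development: 0.73 × 3.05 × 35 = 77.93 mm
mid-season: 1.15 × 4.61 × 15 = 79.52 mm
late-season: 0.58 × 2.93 × 45 = 76.47 mm
Seasonal total = 260.08 mm

260 mm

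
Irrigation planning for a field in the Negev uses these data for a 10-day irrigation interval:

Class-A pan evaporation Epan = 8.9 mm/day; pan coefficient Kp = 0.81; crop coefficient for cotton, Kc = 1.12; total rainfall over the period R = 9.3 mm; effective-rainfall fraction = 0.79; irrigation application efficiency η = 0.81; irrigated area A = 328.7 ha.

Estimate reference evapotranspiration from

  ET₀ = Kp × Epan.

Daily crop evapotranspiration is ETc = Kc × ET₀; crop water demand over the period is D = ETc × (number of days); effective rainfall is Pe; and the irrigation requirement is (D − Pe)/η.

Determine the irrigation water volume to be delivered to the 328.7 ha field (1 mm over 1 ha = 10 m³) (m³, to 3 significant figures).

298000 m³

ET₀ = 0.81 × 8.9 = 7.2090 mm/d
ETc = Kc × ET₀ = 1.12 × 7.2090 = 8.0741 mm/d
Crop demand D = ETc × 10 d = 8.0741 × 10 = 80.741 mm
Pe = 0.79 × 9.3 = 7.347 mm
D − Pe = 80.741 − 7.347 = 73.394 mm
Gross irrigation = 73.394 / 0.81 = 90.610 mm
Volume = 90.610 mm × 328.7 ha × 10 = 297835.1 m³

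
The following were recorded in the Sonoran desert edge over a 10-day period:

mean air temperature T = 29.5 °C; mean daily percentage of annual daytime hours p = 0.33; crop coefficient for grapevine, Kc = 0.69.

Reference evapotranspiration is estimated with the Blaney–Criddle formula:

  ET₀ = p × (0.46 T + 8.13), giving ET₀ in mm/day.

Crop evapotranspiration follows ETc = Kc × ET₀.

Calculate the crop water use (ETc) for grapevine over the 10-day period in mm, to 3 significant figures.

49.4 mm

ET₀ = 0.33 × (0.46 × 29.5 + 8.13) = 0.33 × 21.700 = 7.1610 mm/d
ETc = Kc × ET₀ = 0.69 × 7.1610 = 4.9411 mm/d
Over 10 days: 4.9411 × 10 = 49.411 mm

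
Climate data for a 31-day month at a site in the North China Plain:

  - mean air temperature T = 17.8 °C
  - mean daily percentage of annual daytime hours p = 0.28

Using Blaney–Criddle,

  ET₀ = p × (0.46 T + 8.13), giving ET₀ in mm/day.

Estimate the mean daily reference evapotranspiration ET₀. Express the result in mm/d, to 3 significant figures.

4.57 mm/d

ET₀ = 0.28 × (0.46 × 17.8 + 8.13) = 0.28 × 16.318 = 4.5690 mm/d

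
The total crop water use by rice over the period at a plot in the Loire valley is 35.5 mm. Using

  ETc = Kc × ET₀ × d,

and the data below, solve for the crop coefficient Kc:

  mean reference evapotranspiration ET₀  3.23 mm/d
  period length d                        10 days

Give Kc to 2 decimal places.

1.10

ETc = Kc × ET₀ × d  ⇒  Kc = ETc / (ET₀ × d)
Kc = 35.5 / (3.23 × 10) = 35.5 / 32.30 = 1.0991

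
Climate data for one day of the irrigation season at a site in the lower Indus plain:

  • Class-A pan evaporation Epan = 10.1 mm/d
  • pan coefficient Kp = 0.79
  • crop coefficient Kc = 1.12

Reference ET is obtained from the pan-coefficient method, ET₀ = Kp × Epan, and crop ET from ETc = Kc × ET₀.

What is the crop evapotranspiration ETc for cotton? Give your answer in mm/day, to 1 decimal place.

ET₀ = 0.79 × 10.1 = 7.9790 mm/d
ETc = Kc × ET₀ = 1.12 × 7.9790 = 8.9365 mm/d

8.9 mm/day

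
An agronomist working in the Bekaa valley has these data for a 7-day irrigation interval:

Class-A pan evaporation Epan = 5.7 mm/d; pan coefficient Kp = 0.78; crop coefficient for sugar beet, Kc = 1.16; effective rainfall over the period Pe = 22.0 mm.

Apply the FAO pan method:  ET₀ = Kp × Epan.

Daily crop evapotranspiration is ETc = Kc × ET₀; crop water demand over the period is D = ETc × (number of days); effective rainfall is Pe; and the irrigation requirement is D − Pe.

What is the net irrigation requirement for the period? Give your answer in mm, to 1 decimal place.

14.1 mm

ET₀ = 0.78 × 5.7 = 4.4460 mm/d
ETc = Kc × ET₀ = 1.16 × 4.4460 = 5.1574 mm/d
Crop demand D = ETc × 7 d = 5.1574 × 7 = 36.102 mm
D − Pe = 36.102 − 22.0 = 14.102 mm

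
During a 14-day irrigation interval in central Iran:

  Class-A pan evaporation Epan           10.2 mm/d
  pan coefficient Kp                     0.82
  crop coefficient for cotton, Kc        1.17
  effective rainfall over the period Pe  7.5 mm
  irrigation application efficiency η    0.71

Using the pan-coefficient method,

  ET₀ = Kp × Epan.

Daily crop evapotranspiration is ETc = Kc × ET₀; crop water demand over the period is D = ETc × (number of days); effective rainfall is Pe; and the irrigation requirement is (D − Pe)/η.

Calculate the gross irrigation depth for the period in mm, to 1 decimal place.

182.4 mm

ET₀ = 0.82 × 10.2 = 8.3640 mm/d
ETc = Kc × ET₀ = 1.17 × 8.3640 = 9.7859 mm/d
Crop demand D = ETc × 14 d = 9.7859 × 14 = 137.003 mm
D − Pe = 137.003 − 7.5 = 129.503 mm
Gross irrigation = 129.503 / 0.71 = 182.399 mm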